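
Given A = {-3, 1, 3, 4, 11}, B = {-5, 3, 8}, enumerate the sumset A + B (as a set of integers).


A + B = {a + b : a ∈ A, b ∈ B}.
Enumerate all |A|·|B| = 5·3 = 15 pairs (a, b) and collect distinct sums.
a = -3: -3+-5=-8, -3+3=0, -3+8=5
a = 1: 1+-5=-4, 1+3=4, 1+8=9
a = 3: 3+-5=-2, 3+3=6, 3+8=11
a = 4: 4+-5=-1, 4+3=7, 4+8=12
a = 11: 11+-5=6, 11+3=14, 11+8=19
Collecting distinct sums: A + B = {-8, -4, -2, -1, 0, 4, 5, 6, 7, 9, 11, 12, 14, 19}
|A + B| = 14

A + B = {-8, -4, -2, -1, 0, 4, 5, 6, 7, 9, 11, 12, 14, 19}


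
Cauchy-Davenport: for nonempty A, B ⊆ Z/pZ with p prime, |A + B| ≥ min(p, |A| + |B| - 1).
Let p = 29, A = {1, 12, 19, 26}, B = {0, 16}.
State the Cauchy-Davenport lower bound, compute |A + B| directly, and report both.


Cauchy-Davenport: |A + B| ≥ min(p, |A| + |B| - 1) for A, B nonempty in Z/pZ.
|A| = 4, |B| = 2, p = 29.
CD lower bound = min(29, 4 + 2 - 1) = min(29, 5) = 5.
Compute A + B mod 29 directly:
a = 1: 1+0=1, 1+16=17
a = 12: 12+0=12, 12+16=28
a = 19: 19+0=19, 19+16=6
a = 26: 26+0=26, 26+16=13
A + B = {1, 6, 12, 13, 17, 19, 26, 28}, so |A + B| = 8.
Verify: 8 ≥ 5? Yes ✓.

CD lower bound = 5, actual |A + B| = 8.


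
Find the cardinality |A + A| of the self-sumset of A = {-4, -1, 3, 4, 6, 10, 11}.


A + A = {a + a' : a, a' ∈ A}; |A| = 7.
General bounds: 2|A| - 1 ≤ |A + A| ≤ |A|(|A|+1)/2, i.e. 13 ≤ |A + A| ≤ 28.
Lower bound 2|A|-1 is attained iff A is an arithmetic progression.
Enumerate sums a + a' for a ≤ a' (symmetric, so this suffices):
a = -4: -4+-4=-8, -4+-1=-5, -4+3=-1, -4+4=0, -4+6=2, -4+10=6, -4+11=7
a = -1: -1+-1=-2, -1+3=2, -1+4=3, -1+6=5, -1+10=9, -1+11=10
a = 3: 3+3=6, 3+4=7, 3+6=9, 3+10=13, 3+11=14
a = 4: 4+4=8, 4+6=10, 4+10=14, 4+11=15
a = 6: 6+6=12, 6+10=16, 6+11=17
a = 10: 10+10=20, 10+11=21
a = 11: 11+11=22
Distinct sums: {-8, -5, -2, -1, 0, 2, 3, 5, 6, 7, 8, 9, 10, 12, 13, 14, 15, 16, 17, 20, 21, 22}
|A + A| = 22

|A + A| = 22


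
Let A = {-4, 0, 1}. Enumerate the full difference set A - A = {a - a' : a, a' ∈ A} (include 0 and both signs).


A - A = {a - a' : a, a' ∈ A}.
Compute a - a' for each ordered pair (a, a'):
a = -4: -4--4=0, -4-0=-4, -4-1=-5
a = 0: 0--4=4, 0-0=0, 0-1=-1
a = 1: 1--4=5, 1-0=1, 1-1=0
Collecting distinct values (and noting 0 appears from a-a):
A - A = {-5, -4, -1, 0, 1, 4, 5}
|A - A| = 7

A - A = {-5, -4, -1, 0, 1, 4, 5}


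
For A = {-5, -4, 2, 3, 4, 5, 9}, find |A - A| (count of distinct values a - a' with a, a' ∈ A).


A - A = {a - a' : a, a' ∈ A}; |A| = 7.
Bounds: 2|A|-1 ≤ |A - A| ≤ |A|² - |A| + 1, i.e. 13 ≤ |A - A| ≤ 43.
Note: 0 ∈ A - A always (from a - a). The set is symmetric: if d ∈ A - A then -d ∈ A - A.
Enumerate nonzero differences d = a - a' with a > a' (then include -d):
Positive differences: {1, 2, 3, 4, 5, 6, 7, 8, 9, 10, 13, 14}
Full difference set: {0} ∪ (positive diffs) ∪ (negative diffs).
|A - A| = 1 + 2·12 = 25 (matches direct enumeration: 25).

|A - A| = 25


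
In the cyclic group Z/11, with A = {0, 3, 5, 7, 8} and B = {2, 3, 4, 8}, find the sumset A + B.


Work in Z/11Z: reduce every sum a + b modulo 11.
Enumerate all 20 pairs:
a = 0: 0+2=2, 0+3=3, 0+4=4, 0+8=8
a = 3: 3+2=5, 3+3=6, 3+4=7, 3+8=0
a = 5: 5+2=7, 5+3=8, 5+4=9, 5+8=2
a = 7: 7+2=9, 7+3=10, 7+4=0, 7+8=4
a = 8: 8+2=10, 8+3=0, 8+4=1, 8+8=5
Distinct residues collected: {0, 1, 2, 3, 4, 5, 6, 7, 8, 9, 10}
|A + B| = 11 (out of 11 total residues).

A + B = {0, 1, 2, 3, 4, 5, 6, 7, 8, 9, 10}


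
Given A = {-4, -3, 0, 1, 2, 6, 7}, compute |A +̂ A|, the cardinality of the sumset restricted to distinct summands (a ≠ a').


Restricted sumset: A +̂ A = {a + a' : a ∈ A, a' ∈ A, a ≠ a'}.
Equivalently, take A + A and drop any sum 2a that is achievable ONLY as a + a for a ∈ A (i.e. sums representable only with equal summands).
Enumerate pairs (a, a') with a < a' (symmetric, so each unordered pair gives one sum; this covers all a ≠ a'):
  -4 + -3 = -7
  -4 + 0 = -4
  -4 + 1 = -3
  -4 + 2 = -2
  -4 + 6 = 2
  -4 + 7 = 3
  -3 + 0 = -3
  -3 + 1 = -2
  -3 + 2 = -1
  -3 + 6 = 3
  -3 + 7 = 4
  0 + 1 = 1
  0 + 2 = 2
  0 + 6 = 6
  0 + 7 = 7
  1 + 2 = 3
  1 + 6 = 7
  1 + 7 = 8
  2 + 6 = 8
  2 + 7 = 9
  6 + 7 = 13
Collected distinct sums: {-7, -4, -3, -2, -1, 1, 2, 3, 4, 6, 7, 8, 9, 13}
|A +̂ A| = 14
(Reference bound: |A +̂ A| ≥ 2|A| - 3 for |A| ≥ 2, with |A| = 7 giving ≥ 11.)

|A +̂ A| = 14


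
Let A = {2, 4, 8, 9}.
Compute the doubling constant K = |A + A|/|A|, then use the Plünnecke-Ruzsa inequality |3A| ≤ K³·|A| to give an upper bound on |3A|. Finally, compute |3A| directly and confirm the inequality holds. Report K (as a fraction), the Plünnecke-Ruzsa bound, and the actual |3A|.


|A| = 4.
Step 1: Compute A + A by enumerating all 16 pairs.
A + A = {4, 6, 8, 10, 11, 12, 13, 16, 17, 18}, so |A + A| = 10.
Step 2: Doubling constant K = |A + A|/|A| = 10/4 = 10/4 ≈ 2.5000.
Step 3: Plünnecke-Ruzsa gives |3A| ≤ K³·|A| = (2.5000)³ · 4 ≈ 62.5000.
Step 4: Compute 3A = A + A + A directly by enumerating all triples (a,b,c) ∈ A³; |3A| = 18.
Step 5: Check 18 ≤ 62.5000? Yes ✓.

K = 10/4, Plünnecke-Ruzsa bound K³|A| ≈ 62.5000, |3A| = 18, inequality holds.


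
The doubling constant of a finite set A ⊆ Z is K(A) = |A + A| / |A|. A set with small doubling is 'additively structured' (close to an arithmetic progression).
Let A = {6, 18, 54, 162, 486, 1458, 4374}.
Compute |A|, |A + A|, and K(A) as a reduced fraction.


|A| = 7.
Compute A + A by enumerating all 49 pairs.
A + A = {12, 24, 36, 60, 72, 108, 168, 180, 216, 324, 492, 504, 540, 648, 972, 1464, 1476, 1512, 1620, 1944, 2916, 4380, 4392, 4428, 4536, 4860, 5832, 8748}, so |A + A| = 28.
K = |A + A| / |A| = 28/7 = 4/1 ≈ 4.0000.
Reference: AP of size 7 gives K = 13/7 ≈ 1.8571; a fully generic set of size 7 gives K ≈ 4.0000.

|A| = 7, |A + A| = 28, K = 28/7 = 4/1.


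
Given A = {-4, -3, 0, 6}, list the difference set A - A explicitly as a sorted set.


A - A = {a - a' : a, a' ∈ A}.
Compute a - a' for each ordered pair (a, a'):
a = -4: -4--4=0, -4--3=-1, -4-0=-4, -4-6=-10
a = -3: -3--4=1, -3--3=0, -3-0=-3, -3-6=-9
a = 0: 0--4=4, 0--3=3, 0-0=0, 0-6=-6
a = 6: 6--4=10, 6--3=9, 6-0=6, 6-6=0
Collecting distinct values (and noting 0 appears from a-a):
A - A = {-10, -9, -6, -4, -3, -1, 0, 1, 3, 4, 6, 9, 10}
|A - A| = 13

A - A = {-10, -9, -6, -4, -3, -1, 0, 1, 3, 4, 6, 9, 10}


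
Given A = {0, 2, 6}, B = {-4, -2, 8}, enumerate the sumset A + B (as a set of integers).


A + B = {a + b : a ∈ A, b ∈ B}.
Enumerate all |A|·|B| = 3·3 = 9 pairs (a, b) and collect distinct sums.
a = 0: 0+-4=-4, 0+-2=-2, 0+8=8
a = 2: 2+-4=-2, 2+-2=0, 2+8=10
a = 6: 6+-4=2, 6+-2=4, 6+8=14
Collecting distinct sums: A + B = {-4, -2, 0, 2, 4, 8, 10, 14}
|A + B| = 8

A + B = {-4, -2, 0, 2, 4, 8, 10, 14}


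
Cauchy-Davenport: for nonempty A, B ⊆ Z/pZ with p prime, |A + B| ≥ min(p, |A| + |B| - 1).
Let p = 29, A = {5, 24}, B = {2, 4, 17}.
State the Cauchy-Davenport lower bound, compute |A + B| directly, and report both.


Cauchy-Davenport: |A + B| ≥ min(p, |A| + |B| - 1) for A, B nonempty in Z/pZ.
|A| = 2, |B| = 3, p = 29.
CD lower bound = min(29, 2 + 3 - 1) = min(29, 4) = 4.
Compute A + B mod 29 directly:
a = 5: 5+2=7, 5+4=9, 5+17=22
a = 24: 24+2=26, 24+4=28, 24+17=12
A + B = {7, 9, 12, 22, 26, 28}, so |A + B| = 6.
Verify: 6 ≥ 4? Yes ✓.

CD lower bound = 4, actual |A + B| = 6.


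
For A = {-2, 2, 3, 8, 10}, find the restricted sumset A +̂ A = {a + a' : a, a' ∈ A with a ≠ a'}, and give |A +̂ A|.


Restricted sumset: A +̂ A = {a + a' : a ∈ A, a' ∈ A, a ≠ a'}.
Equivalently, take A + A and drop any sum 2a that is achievable ONLY as a + a for a ∈ A (i.e. sums representable only with equal summands).
Enumerate pairs (a, a') with a < a' (symmetric, so each unordered pair gives one sum; this covers all a ≠ a'):
  -2 + 2 = 0
  -2 + 3 = 1
  -2 + 8 = 6
  -2 + 10 = 8
  2 + 3 = 5
  2 + 8 = 10
  2 + 10 = 12
  3 + 8 = 11
  3 + 10 = 13
  8 + 10 = 18
Collected distinct sums: {0, 1, 5, 6, 8, 10, 11, 12, 13, 18}
|A +̂ A| = 10
(Reference bound: |A +̂ A| ≥ 2|A| - 3 for |A| ≥ 2, with |A| = 5 giving ≥ 7.)

|A +̂ A| = 10


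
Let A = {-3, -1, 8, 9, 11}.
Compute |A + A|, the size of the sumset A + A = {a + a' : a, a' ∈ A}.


A + A = {a + a' : a, a' ∈ A}; |A| = 5.
General bounds: 2|A| - 1 ≤ |A + A| ≤ |A|(|A|+1)/2, i.e. 9 ≤ |A + A| ≤ 15.
Lower bound 2|A|-1 is attained iff A is an arithmetic progression.
Enumerate sums a + a' for a ≤ a' (symmetric, so this suffices):
a = -3: -3+-3=-6, -3+-1=-4, -3+8=5, -3+9=6, -3+11=8
a = -1: -1+-1=-2, -1+8=7, -1+9=8, -1+11=10
a = 8: 8+8=16, 8+9=17, 8+11=19
a = 9: 9+9=18, 9+11=20
a = 11: 11+11=22
Distinct sums: {-6, -4, -2, 5, 6, 7, 8, 10, 16, 17, 18, 19, 20, 22}
|A + A| = 14

|A + A| = 14


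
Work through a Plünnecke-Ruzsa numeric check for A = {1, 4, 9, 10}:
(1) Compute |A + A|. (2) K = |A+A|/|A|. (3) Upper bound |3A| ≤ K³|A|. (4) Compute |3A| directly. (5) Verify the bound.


|A| = 4.
Step 1: Compute A + A by enumerating all 16 pairs.
A + A = {2, 5, 8, 10, 11, 13, 14, 18, 19, 20}, so |A + A| = 10.
Step 2: Doubling constant K = |A + A|/|A| = 10/4 = 10/4 ≈ 2.5000.
Step 3: Plünnecke-Ruzsa gives |3A| ≤ K³·|A| = (2.5000)³ · 4 ≈ 62.5000.
Step 4: Compute 3A = A + A + A directly by enumerating all triples (a,b,c) ∈ A³; |3A| = 19.
Step 5: Check 19 ≤ 62.5000? Yes ✓.

K = 10/4, Plünnecke-Ruzsa bound K³|A| ≈ 62.5000, |3A| = 19, inequality holds.


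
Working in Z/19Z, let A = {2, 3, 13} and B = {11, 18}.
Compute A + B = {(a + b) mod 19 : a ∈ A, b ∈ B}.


Work in Z/19Z: reduce every sum a + b modulo 19.
Enumerate all 6 pairs:
a = 2: 2+11=13, 2+18=1
a = 3: 3+11=14, 3+18=2
a = 13: 13+11=5, 13+18=12
Distinct residues collected: {1, 2, 5, 12, 13, 14}
|A + B| = 6 (out of 19 total residues).

A + B = {1, 2, 5, 12, 13, 14}


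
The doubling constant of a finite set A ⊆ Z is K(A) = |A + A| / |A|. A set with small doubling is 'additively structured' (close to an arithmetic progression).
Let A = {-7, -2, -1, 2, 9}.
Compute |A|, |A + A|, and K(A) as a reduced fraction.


|A| = 5.
Compute A + A by enumerating all 25 pairs.
A + A = {-14, -9, -8, -5, -4, -3, -2, 0, 1, 2, 4, 7, 8, 11, 18}, so |A + A| = 15.
K = |A + A| / |A| = 15/5 = 3/1 ≈ 3.0000.
Reference: AP of size 5 gives K = 9/5 ≈ 1.8000; a fully generic set of size 5 gives K ≈ 3.0000.

|A| = 5, |A + A| = 15, K = 15/5 = 3/1.


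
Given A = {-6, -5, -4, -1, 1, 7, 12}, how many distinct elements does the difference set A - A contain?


A - A = {a - a' : a, a' ∈ A}; |A| = 7.
Bounds: 2|A|-1 ≤ |A - A| ≤ |A|² - |A| + 1, i.e. 13 ≤ |A - A| ≤ 43.
Note: 0 ∈ A - A always (from a - a). The set is symmetric: if d ∈ A - A then -d ∈ A - A.
Enumerate nonzero differences d = a - a' with a > a' (then include -d):
Positive differences: {1, 2, 3, 4, 5, 6, 7, 8, 11, 12, 13, 16, 17, 18}
Full difference set: {0} ∪ (positive diffs) ∪ (negative diffs).
|A - A| = 1 + 2·14 = 29 (matches direct enumeration: 29).

|A - A| = 29


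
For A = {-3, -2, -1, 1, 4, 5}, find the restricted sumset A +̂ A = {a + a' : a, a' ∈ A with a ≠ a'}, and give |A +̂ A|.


Restricted sumset: A +̂ A = {a + a' : a ∈ A, a' ∈ A, a ≠ a'}.
Equivalently, take A + A and drop any sum 2a that is achievable ONLY as a + a for a ∈ A (i.e. sums representable only with equal summands).
Enumerate pairs (a, a') with a < a' (symmetric, so each unordered pair gives one sum; this covers all a ≠ a'):
  -3 + -2 = -5
  -3 + -1 = -4
  -3 + 1 = -2
  -3 + 4 = 1
  -3 + 5 = 2
  -2 + -1 = -3
  -2 + 1 = -1
  -2 + 4 = 2
  -2 + 5 = 3
  -1 + 1 = 0
  -1 + 4 = 3
  -1 + 5 = 4
  1 + 4 = 5
  1 + 5 = 6
  4 + 5 = 9
Collected distinct sums: {-5, -4, -3, -2, -1, 0, 1, 2, 3, 4, 5, 6, 9}
|A +̂ A| = 13
(Reference bound: |A +̂ A| ≥ 2|A| - 3 for |A| ≥ 2, with |A| = 6 giving ≥ 9.)

|A +̂ A| = 13


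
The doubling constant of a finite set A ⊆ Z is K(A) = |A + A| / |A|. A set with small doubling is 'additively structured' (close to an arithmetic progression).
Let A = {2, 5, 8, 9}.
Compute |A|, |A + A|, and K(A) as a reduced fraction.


|A| = 4.
Compute A + A by enumerating all 16 pairs.
A + A = {4, 7, 10, 11, 13, 14, 16, 17, 18}, so |A + A| = 9.
K = |A + A| / |A| = 9/4 (already in lowest terms) ≈ 2.2500.
Reference: AP of size 4 gives K = 7/4 ≈ 1.7500; a fully generic set of size 4 gives K ≈ 2.5000.

|A| = 4, |A + A| = 9, K = 9/4.


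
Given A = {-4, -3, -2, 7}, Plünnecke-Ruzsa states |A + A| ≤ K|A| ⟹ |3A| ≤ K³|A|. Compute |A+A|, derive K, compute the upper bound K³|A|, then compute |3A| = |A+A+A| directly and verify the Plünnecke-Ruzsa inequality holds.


|A| = 4.
Step 1: Compute A + A by enumerating all 16 pairs.
A + A = {-8, -7, -6, -5, -4, 3, 4, 5, 14}, so |A + A| = 9.
Step 2: Doubling constant K = |A + A|/|A| = 9/4 = 9/4 ≈ 2.2500.
Step 3: Plünnecke-Ruzsa gives |3A| ≤ K³·|A| = (2.2500)³ · 4 ≈ 45.5625.
Step 4: Compute 3A = A + A + A directly by enumerating all triples (a,b,c) ∈ A³; |3A| = 16.
Step 5: Check 16 ≤ 45.5625? Yes ✓.

K = 9/4, Plünnecke-Ruzsa bound K³|A| ≈ 45.5625, |3A| = 16, inequality holds.


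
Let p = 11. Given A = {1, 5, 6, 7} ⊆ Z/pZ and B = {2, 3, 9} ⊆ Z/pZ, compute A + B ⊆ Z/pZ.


Work in Z/11Z: reduce every sum a + b modulo 11.
Enumerate all 12 pairs:
a = 1: 1+2=3, 1+3=4, 1+9=10
a = 5: 5+2=7, 5+3=8, 5+9=3
a = 6: 6+2=8, 6+3=9, 6+9=4
a = 7: 7+2=9, 7+3=10, 7+9=5
Distinct residues collected: {3, 4, 5, 7, 8, 9, 10}
|A + B| = 7 (out of 11 total residues).

A + B = {3, 4, 5, 7, 8, 9, 10}


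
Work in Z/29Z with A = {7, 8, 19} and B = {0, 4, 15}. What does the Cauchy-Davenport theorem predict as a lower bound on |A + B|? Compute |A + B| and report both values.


Cauchy-Davenport: |A + B| ≥ min(p, |A| + |B| - 1) for A, B nonempty in Z/pZ.
|A| = 3, |B| = 3, p = 29.
CD lower bound = min(29, 3 + 3 - 1) = min(29, 5) = 5.
Compute A + B mod 29 directly:
a = 7: 7+0=7, 7+4=11, 7+15=22
a = 8: 8+0=8, 8+4=12, 8+15=23
a = 19: 19+0=19, 19+4=23, 19+15=5
A + B = {5, 7, 8, 11, 12, 19, 22, 23}, so |A + B| = 8.
Verify: 8 ≥ 5? Yes ✓.

CD lower bound = 5, actual |A + B| = 8.


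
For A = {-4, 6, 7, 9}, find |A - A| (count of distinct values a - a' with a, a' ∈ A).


A - A = {a - a' : a, a' ∈ A}; |A| = 4.
Bounds: 2|A|-1 ≤ |A - A| ≤ |A|² - |A| + 1, i.e. 7 ≤ |A - A| ≤ 13.
Note: 0 ∈ A - A always (from a - a). The set is symmetric: if d ∈ A - A then -d ∈ A - A.
Enumerate nonzero differences d = a - a' with a > a' (then include -d):
Positive differences: {1, 2, 3, 10, 11, 13}
Full difference set: {0} ∪ (positive diffs) ∪ (negative diffs).
|A - A| = 1 + 2·6 = 13 (matches direct enumeration: 13).

|A - A| = 13


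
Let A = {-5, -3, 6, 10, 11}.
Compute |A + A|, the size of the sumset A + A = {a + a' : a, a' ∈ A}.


A + A = {a + a' : a, a' ∈ A}; |A| = 5.
General bounds: 2|A| - 1 ≤ |A + A| ≤ |A|(|A|+1)/2, i.e. 9 ≤ |A + A| ≤ 15.
Lower bound 2|A|-1 is attained iff A is an arithmetic progression.
Enumerate sums a + a' for a ≤ a' (symmetric, so this suffices):
a = -5: -5+-5=-10, -5+-3=-8, -5+6=1, -5+10=5, -5+11=6
a = -3: -3+-3=-6, -3+6=3, -3+10=7, -3+11=8
a = 6: 6+6=12, 6+10=16, 6+11=17
a = 10: 10+10=20, 10+11=21
a = 11: 11+11=22
Distinct sums: {-10, -8, -6, 1, 3, 5, 6, 7, 8, 12, 16, 17, 20, 21, 22}
|A + A| = 15

|A + A| = 15


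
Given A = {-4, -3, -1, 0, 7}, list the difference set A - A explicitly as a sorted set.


A - A = {a - a' : a, a' ∈ A}.
Compute a - a' for each ordered pair (a, a'):
a = -4: -4--4=0, -4--3=-1, -4--1=-3, -4-0=-4, -4-7=-11
a = -3: -3--4=1, -3--3=0, -3--1=-2, -3-0=-3, -3-7=-10
a = -1: -1--4=3, -1--3=2, -1--1=0, -1-0=-1, -1-7=-8
a = 0: 0--4=4, 0--3=3, 0--1=1, 0-0=0, 0-7=-7
a = 7: 7--4=11, 7--3=10, 7--1=8, 7-0=7, 7-7=0
Collecting distinct values (and noting 0 appears from a-a):
A - A = {-11, -10, -8, -7, -4, -3, -2, -1, 0, 1, 2, 3, 4, 7, 8, 10, 11}
|A - A| = 17

A - A = {-11, -10, -8, -7, -4, -3, -2, -1, 0, 1, 2, 3, 4, 7, 8, 10, 11}


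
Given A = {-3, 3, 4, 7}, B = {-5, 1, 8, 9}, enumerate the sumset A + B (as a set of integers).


A + B = {a + b : a ∈ A, b ∈ B}.
Enumerate all |A|·|B| = 4·4 = 16 pairs (a, b) and collect distinct sums.
a = -3: -3+-5=-8, -3+1=-2, -3+8=5, -3+9=6
a = 3: 3+-5=-2, 3+1=4, 3+8=11, 3+9=12
a = 4: 4+-5=-1, 4+1=5, 4+8=12, 4+9=13
a = 7: 7+-5=2, 7+1=8, 7+8=15, 7+9=16
Collecting distinct sums: A + B = {-8, -2, -1, 2, 4, 5, 6, 8, 11, 12, 13, 15, 16}
|A + B| = 13

A + B = {-8, -2, -1, 2, 4, 5, 6, 8, 11, 12, 13, 15, 16}


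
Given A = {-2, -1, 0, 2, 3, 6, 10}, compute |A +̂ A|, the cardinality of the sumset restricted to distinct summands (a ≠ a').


Restricted sumset: A +̂ A = {a + a' : a ∈ A, a' ∈ A, a ≠ a'}.
Equivalently, take A + A and drop any sum 2a that is achievable ONLY as a + a for a ∈ A (i.e. sums representable only with equal summands).
Enumerate pairs (a, a') with a < a' (symmetric, so each unordered pair gives one sum; this covers all a ≠ a'):
  -2 + -1 = -3
  -2 + 0 = -2
  -2 + 2 = 0
  -2 + 3 = 1
  -2 + 6 = 4
  -2 + 10 = 8
  -1 + 0 = -1
  -1 + 2 = 1
  -1 + 3 = 2
  -1 + 6 = 5
  -1 + 10 = 9
  0 + 2 = 2
  0 + 3 = 3
  0 + 6 = 6
  0 + 10 = 10
  2 + 3 = 5
  2 + 6 = 8
  2 + 10 = 12
  3 + 6 = 9
  3 + 10 = 13
  6 + 10 = 16
Collected distinct sums: {-3, -2, -1, 0, 1, 2, 3, 4, 5, 6, 8, 9, 10, 12, 13, 16}
|A +̂ A| = 16
(Reference bound: |A +̂ A| ≥ 2|A| - 3 for |A| ≥ 2, with |A| = 7 giving ≥ 11.)

|A +̂ A| = 16


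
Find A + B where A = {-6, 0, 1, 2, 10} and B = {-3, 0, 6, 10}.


A + B = {a + b : a ∈ A, b ∈ B}.
Enumerate all |A|·|B| = 5·4 = 20 pairs (a, b) and collect distinct sums.
a = -6: -6+-3=-9, -6+0=-6, -6+6=0, -6+10=4
a = 0: 0+-3=-3, 0+0=0, 0+6=6, 0+10=10
a = 1: 1+-3=-2, 1+0=1, 1+6=7, 1+10=11
a = 2: 2+-3=-1, 2+0=2, 2+6=8, 2+10=12
a = 10: 10+-3=7, 10+0=10, 10+6=16, 10+10=20
Collecting distinct sums: A + B = {-9, -6, -3, -2, -1, 0, 1, 2, 4, 6, 7, 8, 10, 11, 12, 16, 20}
|A + B| = 17

A + B = {-9, -6, -3, -2, -1, 0, 1, 2, 4, 6, 7, 8, 10, 11, 12, 16, 20}


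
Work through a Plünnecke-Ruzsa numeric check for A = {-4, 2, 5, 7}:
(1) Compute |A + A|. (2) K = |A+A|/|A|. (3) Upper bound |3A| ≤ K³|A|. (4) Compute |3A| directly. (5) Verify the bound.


|A| = 4.
Step 1: Compute A + A by enumerating all 16 pairs.
A + A = {-8, -2, 1, 3, 4, 7, 9, 10, 12, 14}, so |A + A| = 10.
Step 2: Doubling constant K = |A + A|/|A| = 10/4 = 10/4 ≈ 2.5000.
Step 3: Plünnecke-Ruzsa gives |3A| ≤ K³·|A| = (2.5000)³ · 4 ≈ 62.5000.
Step 4: Compute 3A = A + A + A directly by enumerating all triples (a,b,c) ∈ A³; |3A| = 19.
Step 5: Check 19 ≤ 62.5000? Yes ✓.

K = 10/4, Plünnecke-Ruzsa bound K³|A| ≈ 62.5000, |3A| = 19, inequality holds.


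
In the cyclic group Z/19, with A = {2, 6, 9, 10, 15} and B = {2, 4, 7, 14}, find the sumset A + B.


Work in Z/19Z: reduce every sum a + b modulo 19.
Enumerate all 20 pairs:
a = 2: 2+2=4, 2+4=6, 2+7=9, 2+14=16
a = 6: 6+2=8, 6+4=10, 6+7=13, 6+14=1
a = 9: 9+2=11, 9+4=13, 9+7=16, 9+14=4
a = 10: 10+2=12, 10+4=14, 10+7=17, 10+14=5
a = 15: 15+2=17, 15+4=0, 15+7=3, 15+14=10
Distinct residues collected: {0, 1, 3, 4, 5, 6, 8, 9, 10, 11, 12, 13, 14, 16, 17}
|A + B| = 15 (out of 19 total residues).

A + B = {0, 1, 3, 4, 5, 6, 8, 9, 10, 11, 12, 13, 14, 16, 17}


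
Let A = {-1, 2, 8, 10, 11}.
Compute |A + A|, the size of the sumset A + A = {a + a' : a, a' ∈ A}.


A + A = {a + a' : a, a' ∈ A}; |A| = 5.
General bounds: 2|A| - 1 ≤ |A + A| ≤ |A|(|A|+1)/2, i.e. 9 ≤ |A + A| ≤ 15.
Lower bound 2|A|-1 is attained iff A is an arithmetic progression.
Enumerate sums a + a' for a ≤ a' (symmetric, so this suffices):
a = -1: -1+-1=-2, -1+2=1, -1+8=7, -1+10=9, -1+11=10
a = 2: 2+2=4, 2+8=10, 2+10=12, 2+11=13
a = 8: 8+8=16, 8+10=18, 8+11=19
a = 10: 10+10=20, 10+11=21
a = 11: 11+11=22
Distinct sums: {-2, 1, 4, 7, 9, 10, 12, 13, 16, 18, 19, 20, 21, 22}
|A + A| = 14

|A + A| = 14


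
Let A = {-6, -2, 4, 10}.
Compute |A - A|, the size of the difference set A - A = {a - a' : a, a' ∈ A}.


A - A = {a - a' : a, a' ∈ A}; |A| = 4.
Bounds: 2|A|-1 ≤ |A - A| ≤ |A|² - |A| + 1, i.e. 7 ≤ |A - A| ≤ 13.
Note: 0 ∈ A - A always (from a - a). The set is symmetric: if d ∈ A - A then -d ∈ A - A.
Enumerate nonzero differences d = a - a' with a > a' (then include -d):
Positive differences: {4, 6, 10, 12, 16}
Full difference set: {0} ∪ (positive diffs) ∪ (negative diffs).
|A - A| = 1 + 2·5 = 11 (matches direct enumeration: 11).

|A - A| = 11


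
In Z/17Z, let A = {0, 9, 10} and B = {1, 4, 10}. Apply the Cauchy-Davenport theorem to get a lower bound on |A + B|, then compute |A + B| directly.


Cauchy-Davenport: |A + B| ≥ min(p, |A| + |B| - 1) for A, B nonempty in Z/pZ.
|A| = 3, |B| = 3, p = 17.
CD lower bound = min(17, 3 + 3 - 1) = min(17, 5) = 5.
Compute A + B mod 17 directly:
a = 0: 0+1=1, 0+4=4, 0+10=10
a = 9: 9+1=10, 9+4=13, 9+10=2
a = 10: 10+1=11, 10+4=14, 10+10=3
A + B = {1, 2, 3, 4, 10, 11, 13, 14}, so |A + B| = 8.
Verify: 8 ≥ 5? Yes ✓.

CD lower bound = 5, actual |A + B| = 8.


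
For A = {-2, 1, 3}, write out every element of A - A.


A - A = {a - a' : a, a' ∈ A}.
Compute a - a' for each ordered pair (a, a'):
a = -2: -2--2=0, -2-1=-3, -2-3=-5
a = 1: 1--2=3, 1-1=0, 1-3=-2
a = 3: 3--2=5, 3-1=2, 3-3=0
Collecting distinct values (and noting 0 appears from a-a):
A - A = {-5, -3, -2, 0, 2, 3, 5}
|A - A| = 7

A - A = {-5, -3, -2, 0, 2, 3, 5}


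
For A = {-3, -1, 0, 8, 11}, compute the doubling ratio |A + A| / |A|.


|A| = 5.
Compute A + A by enumerating all 25 pairs.
A + A = {-6, -4, -3, -2, -1, 0, 5, 7, 8, 10, 11, 16, 19, 22}, so |A + A| = 14.
K = |A + A| / |A| = 14/5 (already in lowest terms) ≈ 2.8000.
Reference: AP of size 5 gives K = 9/5 ≈ 1.8000; a fully generic set of size 5 gives K ≈ 3.0000.

|A| = 5, |A + A| = 14, K = 14/5.


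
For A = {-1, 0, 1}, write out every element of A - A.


A - A = {a - a' : a, a' ∈ A}.
Compute a - a' for each ordered pair (a, a'):
a = -1: -1--1=0, -1-0=-1, -1-1=-2
a = 0: 0--1=1, 0-0=0, 0-1=-1
a = 1: 1--1=2, 1-0=1, 1-1=0
Collecting distinct values (and noting 0 appears from a-a):
A - A = {-2, -1, 0, 1, 2}
|A - A| = 5

A - A = {-2, -1, 0, 1, 2}


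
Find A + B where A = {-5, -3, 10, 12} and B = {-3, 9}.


A + B = {a + b : a ∈ A, b ∈ B}.
Enumerate all |A|·|B| = 4·2 = 8 pairs (a, b) and collect distinct sums.
a = -5: -5+-3=-8, -5+9=4
a = -3: -3+-3=-6, -3+9=6
a = 10: 10+-3=7, 10+9=19
a = 12: 12+-3=9, 12+9=21
Collecting distinct sums: A + B = {-8, -6, 4, 6, 7, 9, 19, 21}
|A + B| = 8

A + B = {-8, -6, 4, 6, 7, 9, 19, 21}


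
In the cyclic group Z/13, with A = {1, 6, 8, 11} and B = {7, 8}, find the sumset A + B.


Work in Z/13Z: reduce every sum a + b modulo 13.
Enumerate all 8 pairs:
a = 1: 1+7=8, 1+8=9
a = 6: 6+7=0, 6+8=1
a = 8: 8+7=2, 8+8=3
a = 11: 11+7=5, 11+8=6
Distinct residues collected: {0, 1, 2, 3, 5, 6, 8, 9}
|A + B| = 8 (out of 13 total residues).

A + B = {0, 1, 2, 3, 5, 6, 8, 9}


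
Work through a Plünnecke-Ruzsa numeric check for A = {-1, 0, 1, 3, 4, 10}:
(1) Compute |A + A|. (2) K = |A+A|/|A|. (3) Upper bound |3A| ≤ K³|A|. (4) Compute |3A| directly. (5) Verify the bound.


|A| = 6.
Step 1: Compute A + A by enumerating all 36 pairs.
A + A = {-2, -1, 0, 1, 2, 3, 4, 5, 6, 7, 8, 9, 10, 11, 13, 14, 20}, so |A + A| = 17.
Step 2: Doubling constant K = |A + A|/|A| = 17/6 = 17/6 ≈ 2.8333.
Step 3: Plünnecke-Ruzsa gives |3A| ≤ K³·|A| = (2.8333)³ · 6 ≈ 136.4722.
Step 4: Compute 3A = A + A + A directly by enumerating all triples (a,b,c) ∈ A³; |3A| = 28.
Step 5: Check 28 ≤ 136.4722? Yes ✓.

K = 17/6, Plünnecke-Ruzsa bound K³|A| ≈ 136.4722, |3A| = 28, inequality holds.


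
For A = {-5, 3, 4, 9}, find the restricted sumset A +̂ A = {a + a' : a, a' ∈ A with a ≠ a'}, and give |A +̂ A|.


Restricted sumset: A +̂ A = {a + a' : a ∈ A, a' ∈ A, a ≠ a'}.
Equivalently, take A + A and drop any sum 2a that is achievable ONLY as a + a for a ∈ A (i.e. sums representable only with equal summands).
Enumerate pairs (a, a') with a < a' (symmetric, so each unordered pair gives one sum; this covers all a ≠ a'):
  -5 + 3 = -2
  -5 + 4 = -1
  -5 + 9 = 4
  3 + 4 = 7
  3 + 9 = 12
  4 + 9 = 13
Collected distinct sums: {-2, -1, 4, 7, 12, 13}
|A +̂ A| = 6
(Reference bound: |A +̂ A| ≥ 2|A| - 3 for |A| ≥ 2, with |A| = 4 giving ≥ 5.)

|A +̂ A| = 6


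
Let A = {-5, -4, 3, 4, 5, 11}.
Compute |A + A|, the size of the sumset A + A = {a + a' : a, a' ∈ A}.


A + A = {a + a' : a, a' ∈ A}; |A| = 6.
General bounds: 2|A| - 1 ≤ |A + A| ≤ |A|(|A|+1)/2, i.e. 11 ≤ |A + A| ≤ 21.
Lower bound 2|A|-1 is attained iff A is an arithmetic progression.
Enumerate sums a + a' for a ≤ a' (symmetric, so this suffices):
a = -5: -5+-5=-10, -5+-4=-9, -5+3=-2, -5+4=-1, -5+5=0, -5+11=6
a = -4: -4+-4=-8, -4+3=-1, -4+4=0, -4+5=1, -4+11=7
a = 3: 3+3=6, 3+4=7, 3+5=8, 3+11=14
a = 4: 4+4=8, 4+5=9, 4+11=15
a = 5: 5+5=10, 5+11=16
a = 11: 11+11=22
Distinct sums: {-10, -9, -8, -2, -1, 0, 1, 6, 7, 8, 9, 10, 14, 15, 16, 22}
|A + A| = 16

|A + A| = 16


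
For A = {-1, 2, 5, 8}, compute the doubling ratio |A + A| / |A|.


|A| = 4.
Compute A + A by enumerating all 16 pairs.
A + A = {-2, 1, 4, 7, 10, 13, 16}, so |A + A| = 7.
K = |A + A| / |A| = 7/4 (already in lowest terms) ≈ 1.7500.
Reference: AP of size 4 gives K = 7/4 ≈ 1.7500; a fully generic set of size 4 gives K ≈ 2.5000.

|A| = 4, |A + A| = 7, K = 7/4.


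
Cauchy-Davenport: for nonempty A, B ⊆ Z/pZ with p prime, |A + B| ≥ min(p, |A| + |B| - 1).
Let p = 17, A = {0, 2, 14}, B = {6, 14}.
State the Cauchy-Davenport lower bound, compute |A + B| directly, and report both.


Cauchy-Davenport: |A + B| ≥ min(p, |A| + |B| - 1) for A, B nonempty in Z/pZ.
|A| = 3, |B| = 2, p = 17.
CD lower bound = min(17, 3 + 2 - 1) = min(17, 4) = 4.
Compute A + B mod 17 directly:
a = 0: 0+6=6, 0+14=14
a = 2: 2+6=8, 2+14=16
a = 14: 14+6=3, 14+14=11
A + B = {3, 6, 8, 11, 14, 16}, so |A + B| = 6.
Verify: 6 ≥ 4? Yes ✓.

CD lower bound = 4, actual |A + B| = 6.


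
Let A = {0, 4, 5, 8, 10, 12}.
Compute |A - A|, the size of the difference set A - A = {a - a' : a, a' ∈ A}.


A - A = {a - a' : a, a' ∈ A}; |A| = 6.
Bounds: 2|A|-1 ≤ |A - A| ≤ |A|² - |A| + 1, i.e. 11 ≤ |A - A| ≤ 31.
Note: 0 ∈ A - A always (from a - a). The set is symmetric: if d ∈ A - A then -d ∈ A - A.
Enumerate nonzero differences d = a - a' with a > a' (then include -d):
Positive differences: {1, 2, 3, 4, 5, 6, 7, 8, 10, 12}
Full difference set: {0} ∪ (positive diffs) ∪ (negative diffs).
|A - A| = 1 + 2·10 = 21 (matches direct enumeration: 21).

|A - A| = 21


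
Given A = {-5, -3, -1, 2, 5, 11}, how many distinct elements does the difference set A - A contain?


A - A = {a - a' : a, a' ∈ A}; |A| = 6.
Bounds: 2|A|-1 ≤ |A - A| ≤ |A|² - |A| + 1, i.e. 11 ≤ |A - A| ≤ 31.
Note: 0 ∈ A - A always (from a - a). The set is symmetric: if d ∈ A - A then -d ∈ A - A.
Enumerate nonzero differences d = a - a' with a > a' (then include -d):
Positive differences: {2, 3, 4, 5, 6, 7, 8, 9, 10, 12, 14, 16}
Full difference set: {0} ∪ (positive diffs) ∪ (negative diffs).
|A - A| = 1 + 2·12 = 25 (matches direct enumeration: 25).

|A - A| = 25


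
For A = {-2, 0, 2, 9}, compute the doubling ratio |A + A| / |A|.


|A| = 4.
Compute A + A by enumerating all 16 pairs.
A + A = {-4, -2, 0, 2, 4, 7, 9, 11, 18}, so |A + A| = 9.
K = |A + A| / |A| = 9/4 (already in lowest terms) ≈ 2.2500.
Reference: AP of size 4 gives K = 7/4 ≈ 1.7500; a fully generic set of size 4 gives K ≈ 2.5000.

|A| = 4, |A + A| = 9, K = 9/4.


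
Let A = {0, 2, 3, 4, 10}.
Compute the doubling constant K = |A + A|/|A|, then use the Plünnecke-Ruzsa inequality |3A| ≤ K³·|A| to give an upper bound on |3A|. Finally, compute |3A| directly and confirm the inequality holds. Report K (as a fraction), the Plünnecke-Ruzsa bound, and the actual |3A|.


|A| = 5.
Step 1: Compute A + A by enumerating all 25 pairs.
A + A = {0, 2, 3, 4, 5, 6, 7, 8, 10, 12, 13, 14, 20}, so |A + A| = 13.
Step 2: Doubling constant K = |A + A|/|A| = 13/5 = 13/5 ≈ 2.6000.
Step 3: Plünnecke-Ruzsa gives |3A| ≤ K³·|A| = (2.6000)³ · 5 ≈ 87.8800.
Step 4: Compute 3A = A + A + A directly by enumerating all triples (a,b,c) ∈ A³; |3A| = 23.
Step 5: Check 23 ≤ 87.8800? Yes ✓.

K = 13/5, Plünnecke-Ruzsa bound K³|A| ≈ 87.8800, |3A| = 23, inequality holds.


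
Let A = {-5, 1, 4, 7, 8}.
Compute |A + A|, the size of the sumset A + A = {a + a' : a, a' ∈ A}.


A + A = {a + a' : a, a' ∈ A}; |A| = 5.
General bounds: 2|A| - 1 ≤ |A + A| ≤ |A|(|A|+1)/2, i.e. 9 ≤ |A + A| ≤ 15.
Lower bound 2|A|-1 is attained iff A is an arithmetic progression.
Enumerate sums a + a' for a ≤ a' (symmetric, so this suffices):
a = -5: -5+-5=-10, -5+1=-4, -5+4=-1, -5+7=2, -5+8=3
a = 1: 1+1=2, 1+4=5, 1+7=8, 1+8=9
a = 4: 4+4=8, 4+7=11, 4+8=12
a = 7: 7+7=14, 7+8=15
a = 8: 8+8=16
Distinct sums: {-10, -4, -1, 2, 3, 5, 8, 9, 11, 12, 14, 15, 16}
|A + A| = 13

|A + A| = 13


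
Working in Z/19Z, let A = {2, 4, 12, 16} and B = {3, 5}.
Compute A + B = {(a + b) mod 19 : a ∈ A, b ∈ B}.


Work in Z/19Z: reduce every sum a + b modulo 19.
Enumerate all 8 pairs:
a = 2: 2+3=5, 2+5=7
a = 4: 4+3=7, 4+5=9
a = 12: 12+3=15, 12+5=17
a = 16: 16+3=0, 16+5=2
Distinct residues collected: {0, 2, 5, 7, 9, 15, 17}
|A + B| = 7 (out of 19 total residues).

A + B = {0, 2, 5, 7, 9, 15, 17}


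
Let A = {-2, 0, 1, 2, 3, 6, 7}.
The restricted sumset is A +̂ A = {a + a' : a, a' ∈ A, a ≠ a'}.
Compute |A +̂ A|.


Restricted sumset: A +̂ A = {a + a' : a ∈ A, a' ∈ A, a ≠ a'}.
Equivalently, take A + A and drop any sum 2a that is achievable ONLY as a + a for a ∈ A (i.e. sums representable only with equal summands).
Enumerate pairs (a, a') with a < a' (symmetric, so each unordered pair gives one sum; this covers all a ≠ a'):
  -2 + 0 = -2
  -2 + 1 = -1
  -2 + 2 = 0
  -2 + 3 = 1
  -2 + 6 = 4
  -2 + 7 = 5
  0 + 1 = 1
  0 + 2 = 2
  0 + 3 = 3
  0 + 6 = 6
  0 + 7 = 7
  1 + 2 = 3
  1 + 3 = 4
  1 + 6 = 7
  1 + 7 = 8
  2 + 3 = 5
  2 + 6 = 8
  2 + 7 = 9
  3 + 6 = 9
  3 + 7 = 10
  6 + 7 = 13
Collected distinct sums: {-2, -1, 0, 1, 2, 3, 4, 5, 6, 7, 8, 9, 10, 13}
|A +̂ A| = 14
(Reference bound: |A +̂ A| ≥ 2|A| - 3 for |A| ≥ 2, with |A| = 7 giving ≥ 11.)

|A +̂ A| = 14


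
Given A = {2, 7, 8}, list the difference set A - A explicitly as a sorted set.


A - A = {a - a' : a, a' ∈ A}.
Compute a - a' for each ordered pair (a, a'):
a = 2: 2-2=0, 2-7=-5, 2-8=-6
a = 7: 7-2=5, 7-7=0, 7-8=-1
a = 8: 8-2=6, 8-7=1, 8-8=0
Collecting distinct values (and noting 0 appears from a-a):
A - A = {-6, -5, -1, 0, 1, 5, 6}
|A - A| = 7

A - A = {-6, -5, -1, 0, 1, 5, 6}


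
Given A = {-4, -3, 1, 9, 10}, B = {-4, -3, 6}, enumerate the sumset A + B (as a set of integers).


A + B = {a + b : a ∈ A, b ∈ B}.
Enumerate all |A|·|B| = 5·3 = 15 pairs (a, b) and collect distinct sums.
a = -4: -4+-4=-8, -4+-3=-7, -4+6=2
a = -3: -3+-4=-7, -3+-3=-6, -3+6=3
a = 1: 1+-4=-3, 1+-3=-2, 1+6=7
a = 9: 9+-4=5, 9+-3=6, 9+6=15
a = 10: 10+-4=6, 10+-3=7, 10+6=16
Collecting distinct sums: A + B = {-8, -7, -6, -3, -2, 2, 3, 5, 6, 7, 15, 16}
|A + B| = 12

A + B = {-8, -7, -6, -3, -2, 2, 3, 5, 6, 7, 15, 16}


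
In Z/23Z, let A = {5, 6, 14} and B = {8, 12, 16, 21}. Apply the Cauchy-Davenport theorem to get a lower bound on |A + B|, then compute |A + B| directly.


Cauchy-Davenport: |A + B| ≥ min(p, |A| + |B| - 1) for A, B nonempty in Z/pZ.
|A| = 3, |B| = 4, p = 23.
CD lower bound = min(23, 3 + 4 - 1) = min(23, 6) = 6.
Compute A + B mod 23 directly:
a = 5: 5+8=13, 5+12=17, 5+16=21, 5+21=3
a = 6: 6+8=14, 6+12=18, 6+16=22, 6+21=4
a = 14: 14+8=22, 14+12=3, 14+16=7, 14+21=12
A + B = {3, 4, 7, 12, 13, 14, 17, 18, 21, 22}, so |A + B| = 10.
Verify: 10 ≥ 6? Yes ✓.

CD lower bound = 6, actual |A + B| = 10.


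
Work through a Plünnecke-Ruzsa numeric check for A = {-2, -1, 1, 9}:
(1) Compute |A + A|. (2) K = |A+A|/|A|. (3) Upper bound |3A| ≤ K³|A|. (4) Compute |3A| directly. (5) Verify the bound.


|A| = 4.
Step 1: Compute A + A by enumerating all 16 pairs.
A + A = {-4, -3, -2, -1, 0, 2, 7, 8, 10, 18}, so |A + A| = 10.
Step 2: Doubling constant K = |A + A|/|A| = 10/4 = 10/4 ≈ 2.5000.
Step 3: Plünnecke-Ruzsa gives |3A| ≤ K³·|A| = (2.5000)³ · 4 ≈ 62.5000.
Step 4: Compute 3A = A + A + A directly by enumerating all triples (a,b,c) ∈ A³; |3A| = 19.
Step 5: Check 19 ≤ 62.5000? Yes ✓.

K = 10/4, Plünnecke-Ruzsa bound K³|A| ≈ 62.5000, |3A| = 19, inequality holds.


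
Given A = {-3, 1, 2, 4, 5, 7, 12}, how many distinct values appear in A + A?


A + A = {a + a' : a, a' ∈ A}; |A| = 7.
General bounds: 2|A| - 1 ≤ |A + A| ≤ |A|(|A|+1)/2, i.e. 13 ≤ |A + A| ≤ 28.
Lower bound 2|A|-1 is attained iff A is an arithmetic progression.
Enumerate sums a + a' for a ≤ a' (symmetric, so this suffices):
a = -3: -3+-3=-6, -3+1=-2, -3+2=-1, -3+4=1, -3+5=2, -3+7=4, -3+12=9
a = 1: 1+1=2, 1+2=3, 1+4=5, 1+5=6, 1+7=8, 1+12=13
a = 2: 2+2=4, 2+4=6, 2+5=7, 2+7=9, 2+12=14
a = 4: 4+4=8, 4+5=9, 4+7=11, 4+12=16
a = 5: 5+5=10, 5+7=12, 5+12=17
a = 7: 7+7=14, 7+12=19
a = 12: 12+12=24
Distinct sums: {-6, -2, -1, 1, 2, 3, 4, 5, 6, 7, 8, 9, 10, 11, 12, 13, 14, 16, 17, 19, 24}
|A + A| = 21

|A + A| = 21


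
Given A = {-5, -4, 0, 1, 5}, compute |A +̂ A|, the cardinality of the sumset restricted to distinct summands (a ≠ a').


Restricted sumset: A +̂ A = {a + a' : a ∈ A, a' ∈ A, a ≠ a'}.
Equivalently, take A + A and drop any sum 2a that is achievable ONLY as a + a for a ∈ A (i.e. sums representable only with equal summands).
Enumerate pairs (a, a') with a < a' (symmetric, so each unordered pair gives one sum; this covers all a ≠ a'):
  -5 + -4 = -9
  -5 + 0 = -5
  -5 + 1 = -4
  -5 + 5 = 0
  -4 + 0 = -4
  -4 + 1 = -3
  -4 + 5 = 1
  0 + 1 = 1
  0 + 5 = 5
  1 + 5 = 6
Collected distinct sums: {-9, -5, -4, -3, 0, 1, 5, 6}
|A +̂ A| = 8
(Reference bound: |A +̂ A| ≥ 2|A| - 3 for |A| ≥ 2, with |A| = 5 giving ≥ 7.)

|A +̂ A| = 8


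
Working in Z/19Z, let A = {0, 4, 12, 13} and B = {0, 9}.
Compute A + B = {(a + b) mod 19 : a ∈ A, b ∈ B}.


Work in Z/19Z: reduce every sum a + b modulo 19.
Enumerate all 8 pairs:
a = 0: 0+0=0, 0+9=9
a = 4: 4+0=4, 4+9=13
a = 12: 12+0=12, 12+9=2
a = 13: 13+0=13, 13+9=3
Distinct residues collected: {0, 2, 3, 4, 9, 12, 13}
|A + B| = 7 (out of 19 total residues).

A + B = {0, 2, 3, 4, 9, 12, 13}


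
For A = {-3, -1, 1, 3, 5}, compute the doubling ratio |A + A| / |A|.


|A| = 5.
Compute A + A by enumerating all 25 pairs.
A + A = {-6, -4, -2, 0, 2, 4, 6, 8, 10}, so |A + A| = 9.
K = |A + A| / |A| = 9/5 (already in lowest terms) ≈ 1.8000.
Reference: AP of size 5 gives K = 9/5 ≈ 1.8000; a fully generic set of size 5 gives K ≈ 3.0000.

|A| = 5, |A + A| = 9, K = 9/5.


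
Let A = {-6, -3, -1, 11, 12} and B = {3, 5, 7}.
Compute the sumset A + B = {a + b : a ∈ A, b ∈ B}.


A + B = {a + b : a ∈ A, b ∈ B}.
Enumerate all |A|·|B| = 5·3 = 15 pairs (a, b) and collect distinct sums.
a = -6: -6+3=-3, -6+5=-1, -6+7=1
a = -3: -3+3=0, -3+5=2, -3+7=4
a = -1: -1+3=2, -1+5=4, -1+7=6
a = 11: 11+3=14, 11+5=16, 11+7=18
a = 12: 12+3=15, 12+5=17, 12+7=19
Collecting distinct sums: A + B = {-3, -1, 0, 1, 2, 4, 6, 14, 15, 16, 17, 18, 19}
|A + B| = 13

A + B = {-3, -1, 0, 1, 2, 4, 6, 14, 15, 16, 17, 18, 19}


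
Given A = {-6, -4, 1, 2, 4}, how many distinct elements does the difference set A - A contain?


A - A = {a - a' : a, a' ∈ A}; |A| = 5.
Bounds: 2|A|-1 ≤ |A - A| ≤ |A|² - |A| + 1, i.e. 9 ≤ |A - A| ≤ 21.
Note: 0 ∈ A - A always (from a - a). The set is symmetric: if d ∈ A - A then -d ∈ A - A.
Enumerate nonzero differences d = a - a' with a > a' (then include -d):
Positive differences: {1, 2, 3, 5, 6, 7, 8, 10}
Full difference set: {0} ∪ (positive diffs) ∪ (negative diffs).
|A - A| = 1 + 2·8 = 17 (matches direct enumeration: 17).

|A - A| = 17


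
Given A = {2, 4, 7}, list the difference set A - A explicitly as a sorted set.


A - A = {a - a' : a, a' ∈ A}.
Compute a - a' for each ordered pair (a, a'):
a = 2: 2-2=0, 2-4=-2, 2-7=-5
a = 4: 4-2=2, 4-4=0, 4-7=-3
a = 7: 7-2=5, 7-4=3, 7-7=0
Collecting distinct values (and noting 0 appears from a-a):
A - A = {-5, -3, -2, 0, 2, 3, 5}
|A - A| = 7

A - A = {-5, -3, -2, 0, 2, 3, 5}


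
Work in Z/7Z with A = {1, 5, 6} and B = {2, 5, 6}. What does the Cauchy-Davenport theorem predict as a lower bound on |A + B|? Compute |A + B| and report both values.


Cauchy-Davenport: |A + B| ≥ min(p, |A| + |B| - 1) for A, B nonempty in Z/pZ.
|A| = 3, |B| = 3, p = 7.
CD lower bound = min(7, 3 + 3 - 1) = min(7, 5) = 5.
Compute A + B mod 7 directly:
a = 1: 1+2=3, 1+5=6, 1+6=0
a = 5: 5+2=0, 5+5=3, 5+6=4
a = 6: 6+2=1, 6+5=4, 6+6=5
A + B = {0, 1, 3, 4, 5, 6}, so |A + B| = 6.
Verify: 6 ≥ 5? Yes ✓.

CD lower bound = 5, actual |A + B| = 6.


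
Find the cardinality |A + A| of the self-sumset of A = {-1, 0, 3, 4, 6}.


A + A = {a + a' : a, a' ∈ A}; |A| = 5.
General bounds: 2|A| - 1 ≤ |A + A| ≤ |A|(|A|+1)/2, i.e. 9 ≤ |A + A| ≤ 15.
Lower bound 2|A|-1 is attained iff A is an arithmetic progression.
Enumerate sums a + a' for a ≤ a' (symmetric, so this suffices):
a = -1: -1+-1=-2, -1+0=-1, -1+3=2, -1+4=3, -1+6=5
a = 0: 0+0=0, 0+3=3, 0+4=4, 0+6=6
a = 3: 3+3=6, 3+4=7, 3+6=9
a = 4: 4+4=8, 4+6=10
a = 6: 6+6=12
Distinct sums: {-2, -1, 0, 2, 3, 4, 5, 6, 7, 8, 9, 10, 12}
|A + A| = 13

|A + A| = 13


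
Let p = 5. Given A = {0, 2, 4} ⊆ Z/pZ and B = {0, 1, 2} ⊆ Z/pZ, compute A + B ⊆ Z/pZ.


Work in Z/5Z: reduce every sum a + b modulo 5.
Enumerate all 9 pairs:
a = 0: 0+0=0, 0+1=1, 0+2=2
a = 2: 2+0=2, 2+1=3, 2+2=4
a = 4: 4+0=4, 4+1=0, 4+2=1
Distinct residues collected: {0, 1, 2, 3, 4}
|A + B| = 5 (out of 5 total residues).

A + B = {0, 1, 2, 3, 4}


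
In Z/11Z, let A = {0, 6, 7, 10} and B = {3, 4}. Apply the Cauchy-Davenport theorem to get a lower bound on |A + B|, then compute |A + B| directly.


Cauchy-Davenport: |A + B| ≥ min(p, |A| + |B| - 1) for A, B nonempty in Z/pZ.
|A| = 4, |B| = 2, p = 11.
CD lower bound = min(11, 4 + 2 - 1) = min(11, 5) = 5.
Compute A + B mod 11 directly:
a = 0: 0+3=3, 0+4=4
a = 6: 6+3=9, 6+4=10
a = 7: 7+3=10, 7+4=0
a = 10: 10+3=2, 10+4=3
A + B = {0, 2, 3, 4, 9, 10}, so |A + B| = 6.
Verify: 6 ≥ 5? Yes ✓.

CD lower bound = 5, actual |A + B| = 6.


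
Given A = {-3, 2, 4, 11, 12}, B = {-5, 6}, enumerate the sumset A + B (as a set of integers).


A + B = {a + b : a ∈ A, b ∈ B}.
Enumerate all |A|·|B| = 5·2 = 10 pairs (a, b) and collect distinct sums.
a = -3: -3+-5=-8, -3+6=3
a = 2: 2+-5=-3, 2+6=8
a = 4: 4+-5=-1, 4+6=10
a = 11: 11+-5=6, 11+6=17
a = 12: 12+-5=7, 12+6=18
Collecting distinct sums: A + B = {-8, -3, -1, 3, 6, 7, 8, 10, 17, 18}
|A + B| = 10

A + B = {-8, -3, -1, 3, 6, 7, 8, 10, 17, 18}


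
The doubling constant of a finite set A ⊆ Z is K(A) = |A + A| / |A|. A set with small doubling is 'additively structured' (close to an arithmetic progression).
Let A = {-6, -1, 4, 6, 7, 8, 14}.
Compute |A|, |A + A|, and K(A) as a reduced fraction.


|A| = 7.
Compute A + A by enumerating all 49 pairs.
A + A = {-12, -7, -2, 0, 1, 2, 3, 5, 6, 7, 8, 10, 11, 12, 13, 14, 15, 16, 18, 20, 21, 22, 28}, so |A + A| = 23.
K = |A + A| / |A| = 23/7 (already in lowest terms) ≈ 3.2857.
Reference: AP of size 7 gives K = 13/7 ≈ 1.8571; a fully generic set of size 7 gives K ≈ 4.0000.

|A| = 7, |A + A| = 23, K = 23/7.


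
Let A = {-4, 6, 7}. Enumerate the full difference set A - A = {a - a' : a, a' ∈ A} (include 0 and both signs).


A - A = {a - a' : a, a' ∈ A}.
Compute a - a' for each ordered pair (a, a'):
a = -4: -4--4=0, -4-6=-10, -4-7=-11
a = 6: 6--4=10, 6-6=0, 6-7=-1
a = 7: 7--4=11, 7-6=1, 7-7=0
Collecting distinct values (and noting 0 appears from a-a):
A - A = {-11, -10, -1, 0, 1, 10, 11}
|A - A| = 7

A - A = {-11, -10, -1, 0, 1, 10, 11}


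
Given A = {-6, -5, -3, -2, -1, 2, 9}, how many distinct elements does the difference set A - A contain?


A - A = {a - a' : a, a' ∈ A}; |A| = 7.
Bounds: 2|A|-1 ≤ |A - A| ≤ |A|² - |A| + 1, i.e. 13 ≤ |A - A| ≤ 43.
Note: 0 ∈ A - A always (from a - a). The set is symmetric: if d ∈ A - A then -d ∈ A - A.
Enumerate nonzero differences d = a - a' with a > a' (then include -d):
Positive differences: {1, 2, 3, 4, 5, 7, 8, 10, 11, 12, 14, 15}
Full difference set: {0} ∪ (positive diffs) ∪ (negative diffs).
|A - A| = 1 + 2·12 = 25 (matches direct enumeration: 25).

|A - A| = 25
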